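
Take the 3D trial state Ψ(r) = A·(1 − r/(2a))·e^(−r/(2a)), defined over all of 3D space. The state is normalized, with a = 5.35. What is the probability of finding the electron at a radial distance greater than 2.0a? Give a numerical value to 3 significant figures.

P ≈ 0.947

With dV = 4πr²dr, the probability is ∫|Ψ|² dV over r > 2.0a.
The full normalization integral is A²·[8·π·a^3] = 1, fixing A².
In terms of u = r/a (A², 4π and the length scale all cancel between numerator and denominator), P = [∫_{2.0}^{∞} u^2·(1 - u/2)^2·e^(-u) du] / [∫_{0}^{∞} u^2·(1 - u/2)^2·e^(-u) du].
With ∫ u^2·(1 - u/2)^2·e^(-u) du = -(u^4/4 + u^2 + 2·u + 2)·e^(-u) + C, the region integral is 14·e^(-2) and the full one is 2.
The region integral divided by the full integral gives P = 0.9473.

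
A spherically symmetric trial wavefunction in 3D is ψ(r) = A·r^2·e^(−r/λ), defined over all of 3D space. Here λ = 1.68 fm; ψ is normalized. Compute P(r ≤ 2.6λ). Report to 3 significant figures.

With dV = 4πr²dr, the probability is ∫|ψ|² dV over r ≤ 2.6λ.
A² is fixed by ∫₀^∞ 4πr²|ψ|² dr = 1, i.e. A² = (45·π·λ^7/2)^(−1).
In terms of u = r/λ (A², 4π and the length scale all cancel between numerator and denominator), P = [∫_{0}^{2.6} u^6·e^(-2·u) du] / [∫_{0}^{∞} u^6·e^(-2·u) du].
Using ∫ u^6·e^(-2·u) du = -(4·u^6 + 12·u^5 + 30·u^4 + 60·u^3 + 90·u^2 + 90·u + 45)·e^(-2·u)/8, the numerator is ≈ 1.5053 and the denominator is 45/8.
The region integral divided by the full integral gives P = 0.2676.

P ≈ 0.268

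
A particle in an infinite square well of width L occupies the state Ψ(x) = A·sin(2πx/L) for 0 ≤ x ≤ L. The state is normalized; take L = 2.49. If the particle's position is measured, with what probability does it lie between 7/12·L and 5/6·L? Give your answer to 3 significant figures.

The probability is P = ∫ |Ψ|² dx over [7/12·L, 5/6·L].
Since A² = 1/(L/2), this is the region integral divided by the full normalization integral.
In terms of u = x/L (A² and the length scale cancel between numerator and denominator), P = [∫_{7/12}^{5/6} sin(2·π·u)^2 du] / [∫_{0}^{1} sin(2·π·u)^2 du].
Using ∫ sin(2·π·u)^2 du = u/2 - sin(4·π·u)/(8·π), the numerator is √(3)/(8·π) + 1/8 and the denominator is 1/2.
Taking the ratio, P = (√(3) + π)/(4·π).

P ≈ 0.388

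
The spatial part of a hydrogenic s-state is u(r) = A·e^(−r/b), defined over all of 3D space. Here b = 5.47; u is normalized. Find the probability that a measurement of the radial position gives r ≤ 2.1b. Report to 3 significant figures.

P ≈ 0.790

Integrate the radial probability density 4πr²|u|² over r ≤ 2.1b.
The full normalization integral is A²·[π·b^3] = 1, fixing A².
Substituting t = r/b, A², 4π and the length scale all cancel in the ratio: P = ∫_{0}^{2.1} t^2·e^(-2·t) dt / ∫_{0}^{∞} t^2·e^(-2·t) dt.
An antiderivative of t^2·e^(-2·t) is -(2·t^2 + 2·t + 1)·e^(-2·t)/4; evaluating from 0 to 2.1 gives 1/4 - 701·e^(-21/5)/200, while the full integral is 1/4.
Taking the ratio yields P = 0.7898.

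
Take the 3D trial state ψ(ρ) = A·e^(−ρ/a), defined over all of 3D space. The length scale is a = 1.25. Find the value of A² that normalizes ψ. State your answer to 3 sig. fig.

The normalization condition is ∫|ψ|² 4πρ² dρ = 1 from 0 to ∞.
The angular integral contributes 4π, leaving ∫₀^∞ ρ²|ψ|² dρ.
With ψ = A·e^(−ρ/a), the integral evaluates to A²·[π·a^3].
Setting this equal to 1 gives A² = 1/(π·a^3).
Plugging in a = 1.25 yields A = 0.4037.

A^2 ≈ 0.163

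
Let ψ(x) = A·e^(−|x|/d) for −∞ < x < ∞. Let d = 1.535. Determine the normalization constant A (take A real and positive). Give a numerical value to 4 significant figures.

Normalization requires ∫|ψ|² dx = 1, integrated from −∞ to ∞.
With ∫₀^∞ x^0 e^(−αx) dx = 0!/α^1, ∫|ψ|² dx = A²·(d).
So A² = (d)^(−1).
Substituting d = 1.535 gives A² = 0.65147, so A = 0.80713.

A ≈ 0.8071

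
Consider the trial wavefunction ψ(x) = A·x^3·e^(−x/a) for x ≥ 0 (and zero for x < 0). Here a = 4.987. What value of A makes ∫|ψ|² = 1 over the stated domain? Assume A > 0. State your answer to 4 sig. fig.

Require ∫ |ψ|² dx = 1 over the whole domain.
With ∫₀^∞ x^6 e^(−αx) dx = 6!/α^7, with ψ = A·x^3·e^(−x/a), the integral evaluates to A²·[45·a^7/8].
Substituting a = 4.987 gives A² = 0.0000023174, so A = 0.0015223.

A ≈ 0.001522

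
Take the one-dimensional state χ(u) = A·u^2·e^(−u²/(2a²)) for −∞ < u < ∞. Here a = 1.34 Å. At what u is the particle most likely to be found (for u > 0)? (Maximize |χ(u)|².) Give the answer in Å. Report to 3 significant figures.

Differentiate |χ(u)|² with respect to u and set to zero.
Solving yields u = √(2)·a.
With a = 1.34, the value of u > 0 at which the probability density is greatest is 1.895 Å.

u ≈ 1.90 Å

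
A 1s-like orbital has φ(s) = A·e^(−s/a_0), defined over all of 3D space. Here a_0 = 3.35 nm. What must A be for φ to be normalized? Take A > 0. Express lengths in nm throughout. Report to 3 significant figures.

A ≈ 0.0920 nm^(-3/2)

Require ∫ |φ|² 4πs² ds = 1 over the whole domain.
The angular integral contributes 4π, leaving ∫₀^∞ s²|φ|² ds.
With ∫₀^∞ s^2 e^(−αs) ds = 2!/α^3, carrying out the integral gives A² · π·a_0^3.
Plugging in a_0 = 3.35 yields A = 0.09201.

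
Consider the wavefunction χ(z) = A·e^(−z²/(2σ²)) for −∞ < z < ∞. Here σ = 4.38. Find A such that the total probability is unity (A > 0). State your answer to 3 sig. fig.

A ≈ 0.359

Normalization requires ∫|χ|² dz = 1, integrated from −∞ to ∞.
Carrying out the integral gives A² · √(π)·σ.
Substituting σ = 4.38 gives A² = 0.1288, so A = 0.3589.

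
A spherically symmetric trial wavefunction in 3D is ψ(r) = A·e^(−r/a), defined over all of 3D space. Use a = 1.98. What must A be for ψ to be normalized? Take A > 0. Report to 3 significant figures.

The normalization condition is ∫|ψ|² 4πr² dr = 1 from 0 to ∞.
The angular integral contributes 4π, leaving ∫₀^∞ r²|ψ|² dr.
∫|ψ|² 4πr² dr = A²·(π·a^3).
Substituting a = 1.98 gives A² = 0.04101, so A = 0.2025.

A ≈ 0.203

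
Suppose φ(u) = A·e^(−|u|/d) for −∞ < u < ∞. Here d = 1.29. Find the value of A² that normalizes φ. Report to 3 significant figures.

A^2 ≈ 0.775

The normalization condition is ∫|φ|² du = 1 from −∞ to ∞.
The integral (without the A² prefactor) comes out to d.
Plugging in d = 1.29 yields A = 0.8805.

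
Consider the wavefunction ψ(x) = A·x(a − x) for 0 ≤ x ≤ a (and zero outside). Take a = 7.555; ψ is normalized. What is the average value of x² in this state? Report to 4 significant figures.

⟨x^2⟩ ≈ 16.31

⟨x²⟩ = ∫ x^2 |ψ|² dx over the full domain.
The ratio of the moment integral to the normalization integral gives ⟨x²⟩ = 2·a^2/7.
With a = 7.555, ⟨x^2⟩ = 16.308.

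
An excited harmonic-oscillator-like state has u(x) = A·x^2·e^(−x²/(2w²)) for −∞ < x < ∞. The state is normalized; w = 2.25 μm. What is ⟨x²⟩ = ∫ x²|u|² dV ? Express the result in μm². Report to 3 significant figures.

⟨x^2⟩ ≈ 12.7 μm^2

The expectation value is the |u|²-weighted average of x^2: ∫ x^2|u|² dx.
Evaluating both integrals, ⟨x²⟩ = 5·w^2/2.
Putting w = 2.25 gives 12.66.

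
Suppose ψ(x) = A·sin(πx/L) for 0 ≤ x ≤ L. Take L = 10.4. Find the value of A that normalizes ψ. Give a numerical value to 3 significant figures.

A ≈ 0.439

Normalization requires ∫|ψ|² dx = 1, integrated from 0 to L.
The integral (without the A² prefactor) comes out to L/2.
Setting this equal to 1 gives A² = 1/(L/2).
With L = 10.4: A² = 0.1923 and A = 0.4385.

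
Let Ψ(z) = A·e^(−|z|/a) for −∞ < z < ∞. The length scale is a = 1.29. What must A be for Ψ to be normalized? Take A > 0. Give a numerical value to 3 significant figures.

Normalization requires ∫|Ψ|² dz = 1, integrated from −∞ to ∞.
With ∫₀^∞ z^0 e^(−αz) dz = 0!/α^1, ∫|Ψ|² dz = A²·(a).
Setting this equal to 1 gives A² = 1/(a).
Substituting a = 1.29 gives A² = 0.7752, so A = 0.8805.

A ≈ 0.880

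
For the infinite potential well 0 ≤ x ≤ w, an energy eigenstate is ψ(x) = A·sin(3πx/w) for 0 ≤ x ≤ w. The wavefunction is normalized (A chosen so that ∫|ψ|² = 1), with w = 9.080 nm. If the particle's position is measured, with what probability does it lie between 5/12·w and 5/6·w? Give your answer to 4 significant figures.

P = ∫_{5/12·w}^{5/6·w} |ψ(x)|² dx.
The normalization integral ∫|ψ|²dx over the whole domain equals w/2·A², and A² cancels in the ratio.
Let u = x/w; then A² and the length scale cancel, so P = ∫_{5/12}^{5/6} sin(3·π·u)^2 du ÷ ∫_{0}^{1} sin(3·π·u)^2 du.
An antiderivative of sin(3·π·u)^2 is u/2 - sin(6·π·u)/(12·π); evaluating from 5/12 to 5/6 gives 1/(12·π) + 5/24, while the full integral is 1/2.
The result is P = (2 + 5·π)/(12·π).

P ≈ 0.4697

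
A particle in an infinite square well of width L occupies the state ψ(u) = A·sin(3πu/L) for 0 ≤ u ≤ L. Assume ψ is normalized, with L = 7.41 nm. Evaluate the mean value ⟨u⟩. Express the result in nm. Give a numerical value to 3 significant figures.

The expectation value is the |ψ|²-weighted average of u: ∫ u|ψ|² du.
The ratio of the moment integral to the normalization integral gives ⟨u⟩ = L/2.
Putting L = 7.41 gives 3.705.

⟨u⟩ ≈ 3.71 nm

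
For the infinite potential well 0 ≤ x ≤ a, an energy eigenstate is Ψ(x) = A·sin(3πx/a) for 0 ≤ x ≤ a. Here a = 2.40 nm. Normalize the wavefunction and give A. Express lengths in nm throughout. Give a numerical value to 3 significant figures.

The normalization condition is ∫|Ψ|² dx = 1 from 0 to a.
Using sin²θ = (1 − cos 2θ)/2, ∫|Ψ|² dx = A²·(a/2).
So A² = (a/2)^(−1).
Substituting a = 2.40 gives A² = 0.8333, so A = 0.9129.

A ≈ 0.913 nm^(-1/2)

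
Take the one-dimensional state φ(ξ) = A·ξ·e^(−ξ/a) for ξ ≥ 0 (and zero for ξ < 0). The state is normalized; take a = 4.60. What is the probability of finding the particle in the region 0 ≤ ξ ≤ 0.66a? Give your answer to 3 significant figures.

P ≈ 0.148

The probability is P = ∫ |φ|² dξ over [0, 0.66a].
With A² fixed by ∫|φ|² = 1, i.e. A² = (a^3/4)^(−1), substitute and integrate.
Let u = ξ/a; then A² and the length scale cancel, so P = ∫_{0}^{0.66} u^2·e^(-2·u) du ÷ ∫_{0}^{∞} u^2·e^(-2·u) du.
Using ∫ u^2·e^(-2·u) du = -(2·u^2 + 2·u + 1)·e^(-2·u)/4, the numerator is 1/4 - 3989·e^(-33/25)/5000 and the denominator is 1/4.
Evaluating gives P = 0.1475.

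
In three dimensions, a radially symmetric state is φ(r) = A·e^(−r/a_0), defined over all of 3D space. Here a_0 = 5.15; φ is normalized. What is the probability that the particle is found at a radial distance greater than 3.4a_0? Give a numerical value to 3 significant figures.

Integrate the radial probability density 4πr²|φ|² over r > 3.4a_0.
The full normalization integral is A²·[π·a_0^3] = 1, fixing A².
In terms of u = r/a_0 (A², 4π and the length scale all cancel between numerator and denominator), P = [∫_{3.4}^{∞} u^2·e^(-2·u) du] / [∫_{0}^{∞} u^2·e^(-2·u) du].
Using ∫ u^2·e^(-2·u) du = -(2·u^2 + 2·u + 1)·e^(-2·u)/4, the numerator is 773·e^(-34/5)/100 and the denominator is 1/4.
The region integral divided by the full integral gives P = 0.03444.

P ≈ 0.0344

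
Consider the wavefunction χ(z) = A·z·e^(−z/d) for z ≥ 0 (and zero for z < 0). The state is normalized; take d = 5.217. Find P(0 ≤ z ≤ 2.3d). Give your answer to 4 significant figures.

P ≈ 0.8374

P = ∫_{0}^{2.3d} |χ(z)|² dz.
The normalization integral ∫|χ|²dz over the whole domain equals d^3/4·A², and A² cancels in the ratio.
Substituting u = z/d, A² and the length scale cancel in the ratio: P = ∫_{0}^{2.3} u^2·e^(-2·u) du / ∫_{0}^{∞} u^2·e^(-2·u) du.
Using ∫ u^2·e^(-2·u) du = -(2·u^2 + 2·u + 1)·e^(-2·u)/4, the numerator is 1/4 - 809·e^(-23/5)/200 and the denominator is 1/4.
This works out to P = 0.83736.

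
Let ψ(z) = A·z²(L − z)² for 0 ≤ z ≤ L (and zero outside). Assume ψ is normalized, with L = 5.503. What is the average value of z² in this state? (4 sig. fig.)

⟨z²⟩ = ∫ z^2 |ψ|² dz over the full domain.
Expanding the polynomial and integrating term by term, evaluating both integrals, ⟨z²⟩ = 3·L^2/11.
Putting L = 5.503 gives 8.2590.

⟨z^2⟩ ≈ 8.259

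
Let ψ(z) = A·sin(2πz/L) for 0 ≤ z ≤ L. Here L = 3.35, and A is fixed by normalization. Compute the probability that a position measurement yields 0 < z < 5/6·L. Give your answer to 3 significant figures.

The probability is P = ∫ |ψ|² dz over [0, 5/6·L].
With A² fixed by ∫|ψ|² = 1, i.e. A² = (L/2)^(−1), substitute and integrate.
In terms of u = z/L (A² and the length scale cancel between numerator and denominator), P = [∫_{0}^{5/6} sin(2·π·u)^2 du] / [∫_{0}^{1} sin(2·π·u)^2 du].
Using ∫ sin(2·π·u)^2 du = u/2 - sin(4·π·u)/(8·π), the numerator is √(3)/(16·π) + 5/12 and the denominator is 1/2.
This works out to P = √(3)/(8·π) + 5/6.

P ≈ 0.902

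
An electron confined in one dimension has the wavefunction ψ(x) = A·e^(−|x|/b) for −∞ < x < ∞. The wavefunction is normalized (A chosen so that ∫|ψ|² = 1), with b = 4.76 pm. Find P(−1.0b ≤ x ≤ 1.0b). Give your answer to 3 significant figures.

P ≈ 0.865

|ψ|² is the probability density, so P = ∫_{−1.0b}^{1.0b} |ψ|² dx.
With A² fixed by ∫|ψ|² = 1, i.e. A² = (b)^(−1), substitute and integrate.
Both integrals are even about x = 0, so only the x ≥ 0 halves are needed (the factors of 2 cancel). In terms of u = x/b (A² and the length scale cancel between numerator and denominator), P = [∫_{0}^{1.0} e^(-2·u) du] / [∫_{0}^{∞} e^(-2·u) du].
With ∫ e^(-2·u) du = -e^(-2·u)/2 + C, the region integral is 1/2 - e^(-2)/2 and the full one is 1/2.
Taking the ratio, P = 0.8647.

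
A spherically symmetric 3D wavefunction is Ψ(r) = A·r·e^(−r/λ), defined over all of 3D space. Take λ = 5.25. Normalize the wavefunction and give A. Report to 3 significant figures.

Require ∫ |Ψ|² 4πr² dr = 1 over the whole domain.
Recall ∫₀^∞ r^m e^(−r/β) dr = m!·β^(m+1), carrying out the integral gives A² · 3·π·λ^5.
Substituting λ = 5.25 gives A² = 0.00002660, so A = 0.005158.

A ≈ 0.00516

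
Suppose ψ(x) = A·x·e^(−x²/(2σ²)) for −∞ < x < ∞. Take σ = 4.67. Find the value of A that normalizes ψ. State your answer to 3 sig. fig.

A ≈ 0.105

The normalization condition is ∫|ψ|² dx = 1 from −∞ to ∞.
Differentiating ∫e^(−αx²) dx = √(π/α) under α to get the higher moments, the integral (without the A² prefactor) comes out to √(π)·σ^3/2.
Hence A² = 1/[√(π)·σ^3/2].
With σ = 4.67: A² = 0.01108 and A = 0.1053.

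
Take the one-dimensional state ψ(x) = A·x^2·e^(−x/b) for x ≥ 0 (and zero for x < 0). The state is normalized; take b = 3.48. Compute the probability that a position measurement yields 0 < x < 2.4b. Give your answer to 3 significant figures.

P ≈ 0.524

The probability is P = ∫ |ψ|² dx over [0, 2.4b].
Since A² = 1/(3·b^5/4), this is the region integral divided by the full normalization integral.
Substituting u = x/b, A² and the length scale cancel in the ratio: P = ∫_{0}^{2.4} u^4·e^(-2·u) du / ∫_{0}^{∞} u^4·e^(-2·u) du.
With ∫ u^4·e^(-2·u) du = -(u^4/2 + u^3 + 3·u^2/2 + 3·u/2 + 3/4)·e^(-2·u) + C, the region integral is ≈ 0.39281 and the full one is 3/4.
The result is P = 0.5237.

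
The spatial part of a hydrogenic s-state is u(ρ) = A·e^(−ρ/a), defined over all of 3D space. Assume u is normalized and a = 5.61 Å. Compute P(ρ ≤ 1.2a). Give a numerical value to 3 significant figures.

P = ∫ |u|² 4πρ² dρ over ρ ≤ 1.2a.
Normalization gives A² = 1/(π·a^3).
In terms of t = ρ/a (A², 4π and the length scale all cancel between numerator and denominator), P = [∫_{0}^{1.2} t^2·e^(-2·t) dt] / [∫_{0}^{∞} t^2·e^(-2·t) dt].
An antiderivative of t^2·e^(-2·t) is -(2·t^2 + 2·t + 1)·e^(-2·t)/4; evaluating from 0 to 1.2 gives 1/4 - 157·e^(-12/5)/100, while the full integral is 1/4.
Taking the ratio yields P = 0.4303.

P ≈ 0.430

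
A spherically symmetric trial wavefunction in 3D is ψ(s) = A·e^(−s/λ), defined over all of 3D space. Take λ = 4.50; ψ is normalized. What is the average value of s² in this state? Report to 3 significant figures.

⟨s^2⟩ ≈ 60.8

⟨s²⟩ = ∫ s^2 |ψ|² 4πs² ds over the full domain.
Recall ∫₀^∞ s^m e^(−s/β) ds = m!·β^(m+1), since the A² factors cancel between numerator and denominator, ⟨s²⟩ = 3·λ^2.
Putting λ = 4.50 gives 60.75.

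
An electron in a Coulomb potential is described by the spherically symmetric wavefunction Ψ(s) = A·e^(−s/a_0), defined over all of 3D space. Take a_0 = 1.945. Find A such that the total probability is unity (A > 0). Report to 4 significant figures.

The normalization condition is ∫|Ψ|² 4πs² ds = 1 from 0 to ∞.
The angular integral contributes 4π, leaving ∫₀^∞ s²|Ψ|² ds.
Recall ∫₀^∞ s^m e^(−s/β) ds = m!·β^(m+1), ∫|Ψ|² 4πs² ds = A²·(π·a_0^3).
Setting this equal to 1 gives A² = 1/(π·a_0^3).
With a_0 = 1.945: A² = 0.043260 and A = 0.20799.

A ≈ 0.2080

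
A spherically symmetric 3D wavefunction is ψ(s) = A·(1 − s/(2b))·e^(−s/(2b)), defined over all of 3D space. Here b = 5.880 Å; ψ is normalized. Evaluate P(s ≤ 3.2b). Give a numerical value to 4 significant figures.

P ≈ 0.08582

Integrate the radial probability density 4πs²|ψ|² over s ≤ 3.2b.
The full normalization integral is A²·[8·π·b^3] = 1, fixing A².
Let u = s/b; then A², 4π and the length scale all cancel, so P = ∫_{0}^{3.2} u^2·(1 - u/2)^2·e^(-u) du ÷ ∫_{0}^{∞} u^2·(1 - u/2)^2·e^(-u) du.
An antiderivative of u^2·(1 - u/2)^2·e^(-u) is -(u^4/4 + u^2 + 2·u + 2)·e^(-u); evaluating from 0 to 3.2 gives ≈ 0.171636, while the full integral is 2.
The region integral divided by the full integral gives P = 0.085818.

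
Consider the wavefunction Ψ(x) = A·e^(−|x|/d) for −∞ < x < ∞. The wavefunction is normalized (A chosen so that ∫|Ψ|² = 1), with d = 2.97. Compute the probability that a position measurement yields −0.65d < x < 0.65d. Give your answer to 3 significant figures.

|Ψ|² is the probability density, so P = ∫_{−0.65d}^{0.65d} |Ψ|² dx.
Since A² = 1/(d), this is the region integral divided by the full normalization integral.
Both integrals are even about x = 0, so only the x ≥ 0 halves are needed (the factors of 2 cancel). Substituting u = x/d, A² and the length scale cancel in the ratio: P = ∫_{0}^{0.65} e^(-2·u) du / ∫_{0}^{∞} e^(-2·u) du.
With ∫ e^(-2·u) du = -e^(-2·u)/2 + C, the region integral is 1/2 - e^(-13/10)/2 and the full one is 1/2.
Taking the ratio, P = 0.7275.

P ≈ 0.727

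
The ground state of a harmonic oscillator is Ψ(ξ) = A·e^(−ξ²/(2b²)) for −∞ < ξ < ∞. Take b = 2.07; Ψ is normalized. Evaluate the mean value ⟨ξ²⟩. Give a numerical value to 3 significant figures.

⟨ξ^2⟩ ≈ 2.14

⟨ξ²⟩ = ∫ ξ^2 |Ψ|² dξ over the full domain.
With ∫_{−∞}^{∞} ξ^(2m) e^(−αξ²) dξ = (2m−1)!!·√π / (2^m α^(m+1/2)), evaluating both integrals, ⟨ξ²⟩ = b^2/2.
With b = 2.07, ⟨ξ^2⟩ = 2.142.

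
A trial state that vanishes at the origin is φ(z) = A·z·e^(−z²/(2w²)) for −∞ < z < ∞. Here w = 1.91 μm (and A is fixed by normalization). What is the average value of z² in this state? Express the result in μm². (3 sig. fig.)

⟨z^2⟩ ≈ 5.47 μm^2

⟨z²⟩ = ∫ z^2 |φ|² dz over the full domain.
With ∫_{−∞}^{∞} z^(2m) e^(−αz²) dz = (2m−1)!!·√π / (2^m α^(m+1/2)), the ratio of the moment integral to the normalization integral gives ⟨z²⟩ = 3·w^2/2.
Putting w = 1.91 gives 5.472.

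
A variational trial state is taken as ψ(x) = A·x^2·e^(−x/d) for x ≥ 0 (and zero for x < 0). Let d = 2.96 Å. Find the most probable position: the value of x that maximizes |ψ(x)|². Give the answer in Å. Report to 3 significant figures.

The maximum of |ψ(x)|² occurs where its derivative vanishes.
Solving yields x = 2·d.
With d = 2.96, the most probable position is 5.920 Å.

x ≈ 5.92 Å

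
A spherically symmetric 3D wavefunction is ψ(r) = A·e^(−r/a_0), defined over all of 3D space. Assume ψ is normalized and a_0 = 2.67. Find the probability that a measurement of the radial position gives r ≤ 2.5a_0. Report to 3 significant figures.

Integrate the radial probability density 4πr²|ψ|² over r ≤ 2.5a_0.
Normalization gives A² = 1/(π·a_0^3).
Let u = r/a_0; then A², 4π and the length scale all cancel, so P = ∫_{0}^{2.5} u^2·e^(-2·u) du ÷ ∫_{0}^{∞} u^2·e^(-2·u) du.
Using ∫ u^2·e^(-2·u) du = -(2·u^2 + 2·u + 1)·e^(-2·u)/4, the numerator is 1/4 - 37·e^(-5)/8 and the denominator is 1/4.
The region integral divided by the full integral gives P = 0.8753.

P ≈ 0.875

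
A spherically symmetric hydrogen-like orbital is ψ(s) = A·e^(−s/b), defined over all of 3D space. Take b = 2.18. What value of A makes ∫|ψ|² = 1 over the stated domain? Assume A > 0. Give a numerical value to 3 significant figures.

A ≈ 0.175

The normalization condition is ∫|ψ|² 4πs² ds = 1 from 0 to ∞.
(Spherical symmetry: dV = 4πs² ds.)
With ∫₀^∞ s^2 e^(−αs) ds = 2!/α^3, carrying out the integral gives A² · π·b^3.
Substituting b = 2.18 gives A² = 0.03072, so A = 0.1753.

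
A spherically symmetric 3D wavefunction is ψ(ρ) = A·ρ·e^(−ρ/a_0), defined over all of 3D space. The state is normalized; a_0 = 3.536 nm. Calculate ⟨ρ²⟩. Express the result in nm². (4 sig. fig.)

⟨ρ^2⟩ ≈ 93.77 nm^2

The expectation value is the |ψ|²-weighted average of ρ^2: ∫ ρ^2|ψ|² 4πρ² dρ.
Using ∫₀^∞ ρⁿ e^(−αρ) dρ = n!/αⁿ⁺¹, the ratio of the moment integral to the normalization integral gives ⟨ρ²⟩ = 15·a_0^2/2.
Putting a_0 = 3.536 gives 93.775.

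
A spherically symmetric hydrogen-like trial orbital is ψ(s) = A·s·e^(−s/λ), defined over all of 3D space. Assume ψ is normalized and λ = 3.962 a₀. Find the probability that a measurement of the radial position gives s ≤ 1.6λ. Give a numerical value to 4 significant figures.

P ≈ 0.2194

Integrate the radial probability density 4πs²|ψ|² over s ≤ 1.6λ.
A² is fixed by ∫₀^∞ 4πs²|ψ|² ds = 1, i.e. A² = (3·π·λ^5)^(−1).
In terms of u = s/λ (A², 4π and the length scale all cancel between numerator and denominator), P = [∫_{0}^{1.6} u^4·e^(-2·u) du] / [∫_{0}^{∞} u^4·e^(-2·u) du].
An antiderivative of u^4·e^(-2·u) is -(u^4/2 + u^3 + 3·u^2/2 + 3·u/2 + 3/4)·e^(-2·u); evaluating from 0 to 1.6 gives ≈ 0.164541, while the full integral is 3/4.
This evaluates to P = 0.21939.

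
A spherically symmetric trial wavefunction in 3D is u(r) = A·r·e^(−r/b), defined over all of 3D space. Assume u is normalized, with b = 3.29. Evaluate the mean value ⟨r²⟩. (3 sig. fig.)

⟨r^2⟩ ≈ 81.2

⟨r²⟩ = ∫ r^2 |u|² 4πr² dr over the full domain.
Recall ∫₀^∞ r^m e^(−r/β) dr = m!·β^(m+1), evaluating both integrals, ⟨r²⟩ = 15·b^2/2.
With b = 3.29, ⟨r^2⟩ = 81.18.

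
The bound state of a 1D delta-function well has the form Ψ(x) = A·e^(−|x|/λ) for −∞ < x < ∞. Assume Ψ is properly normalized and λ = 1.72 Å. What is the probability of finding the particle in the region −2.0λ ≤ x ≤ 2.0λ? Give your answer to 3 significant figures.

|Ψ|² is the probability density, so P = ∫_{−2.0λ}^{2.0λ} |Ψ|² dx.
With A² fixed by ∫|Ψ|² = 1, i.e. A² = (λ)^(−1), substitute and integrate.
Both integrals are even about x = 0, so only the x ≥ 0 halves are needed (the factors of 2 cancel). Substituting u = x/λ, A² and the length scale cancel in the ratio: P = ∫_{0}^{2.0} e^(-2·u) du / ∫_{0}^{∞} e^(-2·u) du.
Using ∫ e^(-2·u) du = -e^(-2·u)/2, the numerator is 1/2 - e^(-4)/2 and the denominator is 1/2.
This works out to P = 0.9817.

P ≈ 0.982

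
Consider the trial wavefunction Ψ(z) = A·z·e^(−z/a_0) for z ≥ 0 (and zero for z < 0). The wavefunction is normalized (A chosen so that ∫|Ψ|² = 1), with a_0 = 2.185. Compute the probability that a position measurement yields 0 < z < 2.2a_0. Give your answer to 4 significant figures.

P ≈ 0.8149

The probability is P = ∫ |Ψ|² dz over [0, 2.2a_0].
With A² fixed by ∫|Ψ|² = 1, i.e. A² = (a_0^3/4)^(−1), substitute and integrate.
Let u = z/a_0; then A² and the length scale cancel, so P = ∫_{0}^{2.2} u^2·e^(-2·u) du ÷ ∫_{0}^{∞} u^2·e^(-2·u) du.
Using ∫ u^2·e^(-2·u) du = -(2·u^2 + 2·u + 1)·e^(-2·u)/4, the numerator is 1/4 - 377·e^(-22/5)/100 and the denominator is 1/4.
Evaluating gives P = 0.81486.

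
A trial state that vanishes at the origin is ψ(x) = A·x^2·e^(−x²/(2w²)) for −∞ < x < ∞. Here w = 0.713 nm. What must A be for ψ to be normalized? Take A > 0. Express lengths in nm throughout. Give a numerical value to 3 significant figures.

A ≈ 2.02 nm^(-5/2)

Normalization requires ∫|ψ|² dx = 1, integrated from −∞ to ∞.
With ∫_{−∞}^{∞} x^(2m) e^(−αx²) dx = (2m−1)!!·√π / (2^m α^(m+1/2)), the integral (without the A² prefactor) comes out to 3·√(π)·w^5/4.
So A² = (3·√(π)·w^5/4)^(−1).
With w = 0.713: A² = 4.082 and A = 2.020.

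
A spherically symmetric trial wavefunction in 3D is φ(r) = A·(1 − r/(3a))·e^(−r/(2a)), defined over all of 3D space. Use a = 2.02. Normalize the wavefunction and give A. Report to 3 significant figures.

We need A² ∫|f|² 4πr² dr = 1, taking the integral from 0 to ∞.
Carrying out the integral gives A² · 8·π·a^3/3.
Setting this equal to 1 gives A² = 1/(8·π·a^3/3).
With a = 2.02: A² = 0.01448 and A = 0.1203.

A ≈ 0.120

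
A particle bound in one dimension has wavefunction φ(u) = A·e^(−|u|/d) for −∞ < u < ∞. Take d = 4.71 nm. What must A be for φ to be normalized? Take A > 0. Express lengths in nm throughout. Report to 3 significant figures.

The normalization condition is ∫|φ|² du = 1 from −∞ to ∞.
Recall ∫₀^∞ u^m e^(−u/β) du = m!·β^(m+1), with φ = A·e^(−|u|/d), the integral evaluates to A²·[d].
Setting this equal to 1 gives A² = 1/(d).
Plugging in d = 4.71 yields A = 0.4608.

A ≈ 0.461 nm^(-1/2)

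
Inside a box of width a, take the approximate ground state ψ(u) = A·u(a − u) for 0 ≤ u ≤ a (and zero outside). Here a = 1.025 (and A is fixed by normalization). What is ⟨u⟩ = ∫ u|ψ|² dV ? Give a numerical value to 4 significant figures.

⟨u⟩ = ∫ u |ψ|² du over the full domain.
Expanding the polynomial and integrating term by term, evaluating both integrals, ⟨u⟩ = a/2.
Putting a = 1.025 gives 0.51250.

⟨u⟩ ≈ 0.5125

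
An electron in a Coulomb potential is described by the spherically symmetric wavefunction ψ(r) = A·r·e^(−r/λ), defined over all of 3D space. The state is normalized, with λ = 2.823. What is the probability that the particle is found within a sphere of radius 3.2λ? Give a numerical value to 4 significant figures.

P ≈ 0.7649

P = ∫ |ψ|² 4πr² dr over r ≤ 3.2λ.
A² is fixed by ∫₀^∞ 4πr²|ψ|² dr = 1, i.e. A² = (3·π·λ^5)^(−1).
Let u = r/λ; then A², 4π and the length scale all cancel, so P = ∫_{0}^{3.2} u^4·e^(-2·u) du ÷ ∫_{0}^{∞} u^4·e^(-2·u) du.
Using ∫ u^4·e^(-2·u) du = -(u^4/2 + u^3 + 3·u^2/2 + 3·u/2 + 3/4)·e^(-2·u), the numerator is ≈ 0.573697 and the denominator is 3/4.
This evaluates to P = 0.76493.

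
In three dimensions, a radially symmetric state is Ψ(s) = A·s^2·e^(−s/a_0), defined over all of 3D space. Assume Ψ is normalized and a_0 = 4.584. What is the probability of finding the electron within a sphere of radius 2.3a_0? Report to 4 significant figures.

P ≈ 0.1820

P = ∫ |Ψ|² 4πs² ds over s ≤ 2.3a_0.
A² is fixed by ∫₀^∞ 4πs²|Ψ|² ds = 1, i.e. A² = (45·π·a_0^7/2)^(−1).
Substituting u = s/a_0, A², 4π and the length scale all cancel in the ratio: P = ∫_{0}^{2.3} u^6·e^(-2·u) du / ∫_{0}^{∞} u^6·e^(-2·u) du.
With ∫ u^6·e^(-2·u) du = -(4·u^6 + 12·u^5 + 30·u^4 + 60·u^3 + 90·u^2 + 90·u + 45)·e^(-2·u)/8 + C, the region integral is ≈ 1.02359 and the full one is 45/8.
The region integral divided by the full integral gives P = 0.18197.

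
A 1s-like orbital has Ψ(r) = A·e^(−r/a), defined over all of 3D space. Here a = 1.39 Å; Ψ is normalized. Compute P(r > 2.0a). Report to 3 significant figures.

P ≈ 0.238

P = ∫ |Ψ|² 4πr² dr over r > 2.0a.
The full normalization integral is A²·[π·a^3] = 1, fixing A².
Substituting u = r/a, A², 4π and the length scale all cancel in the ratio: P = ∫_{2.0}^{∞} u^2·e^(-2·u) du / ∫_{0}^{∞} u^2·e^(-2·u) du.
With ∫ u^2·e^(-2·u) du = -(2·u^2 + 2·u + 1)·e^(-2·u)/4 + C, the region integral is 13·e^(-4)/4 and the full one is 1/4.
Taking the ratio yields P = 0.2381.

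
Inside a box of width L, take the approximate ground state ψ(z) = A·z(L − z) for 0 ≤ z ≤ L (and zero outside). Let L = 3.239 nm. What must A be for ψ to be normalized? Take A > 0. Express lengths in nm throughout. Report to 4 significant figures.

A ≈ 0.2901 nm^(-5/2)

The normalization condition is ∫|ψ|² dz = 1 from 0 to L.
Expanding the polynomial and integrating term by term, ∫|ψ|² dz = A²·(L^5/30).
Substituting L = 3.239 gives A² = 0.084152, so A = 0.29009.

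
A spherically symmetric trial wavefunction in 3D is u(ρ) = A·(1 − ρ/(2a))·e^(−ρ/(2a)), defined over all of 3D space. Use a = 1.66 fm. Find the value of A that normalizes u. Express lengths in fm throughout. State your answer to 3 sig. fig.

The normalization condition is ∫|u|² 4πρ² dρ = 1 from 0 to ∞.
With ∫₀^∞ ρ^4 e^(−αρ) dρ = 4!/α^5, with u = A·(1 − ρ/(2a))·e^(−ρ/(2a)), the integral evaluates to A²·[8·π·a^3].
Setting this equal to 1 gives A² = 1/(8·π·a^3).
Plugging in a = 1.66 yields A = 0.09326.

A ≈ 0.0933 fm^(-3/2)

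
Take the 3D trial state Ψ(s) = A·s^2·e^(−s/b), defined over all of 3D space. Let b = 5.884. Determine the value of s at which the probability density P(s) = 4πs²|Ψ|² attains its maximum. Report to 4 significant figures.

The maximum of P(s) = 4πs²|Ψ|² occurs where its derivative vanishes.
Solving yields s = 3·b.
With b = 5.884, the most probable radial distance is 17.652.

s ≈ 17.65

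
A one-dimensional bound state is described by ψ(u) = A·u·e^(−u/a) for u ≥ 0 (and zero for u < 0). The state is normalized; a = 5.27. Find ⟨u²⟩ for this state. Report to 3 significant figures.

⟨u^2⟩ ≈ 83.3

By definition ⟨u²⟩ = ∫ u^2 |ψ(u)|² du.
With ∫₀^∞ u^4 e^(−αu) du = 4!/α^5, the ratio of the moment integral to the normalization integral gives ⟨u²⟩ = 3·a^2.
With a = 5.27, ⟨u^2⟩ = 83.32.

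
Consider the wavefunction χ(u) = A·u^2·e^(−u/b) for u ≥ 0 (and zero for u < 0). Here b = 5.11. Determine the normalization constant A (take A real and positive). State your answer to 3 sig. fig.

A ≈ 0.0196

We need A² ∫|f|² du = 1, taking the integral from 0 to ∞.
Carrying out the integral gives A² · 3·b^5/4.
Hence A² = 1/[3·b^5/4].
With b = 5.11: A² = 0.0003827 and A = 0.01956.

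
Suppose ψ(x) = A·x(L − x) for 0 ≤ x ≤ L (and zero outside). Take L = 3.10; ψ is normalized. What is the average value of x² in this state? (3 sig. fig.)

⟨x^2⟩ ≈ 2.75

By definition ⟨x²⟩ = ∫ x^2 |ψ(x)|² dx.
Since the A² factors cancel between numerator and denominator, ⟨x²⟩ = 2·L^2/7.
Putting L = 3.10 gives 2.746.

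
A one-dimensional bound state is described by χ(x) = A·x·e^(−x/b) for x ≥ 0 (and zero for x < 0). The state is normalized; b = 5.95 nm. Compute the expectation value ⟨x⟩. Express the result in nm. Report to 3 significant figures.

The expectation value is the |χ|²-weighted average of x: ∫ x|χ|² dx.
Recall ∫₀^∞ x^m e^(−x/β) dx = m!·β^(m+1), evaluating both integrals, ⟨x⟩ = 3·b/2.
Putting b = 5.95 gives 8.925.

⟨x⟩ ≈ 8.93 nm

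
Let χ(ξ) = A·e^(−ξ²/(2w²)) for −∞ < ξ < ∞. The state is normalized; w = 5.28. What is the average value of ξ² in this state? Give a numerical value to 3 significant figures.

The expectation value is the |χ|²-weighted average of ξ^2: ∫ ξ^2|χ|² dξ.
Since the A² factors cancel between numerator and denominator, ⟨ξ²⟩ = w^2/2.
Putting w = 5.28 gives 13.94.

⟨ξ^2⟩ ≈ 13.9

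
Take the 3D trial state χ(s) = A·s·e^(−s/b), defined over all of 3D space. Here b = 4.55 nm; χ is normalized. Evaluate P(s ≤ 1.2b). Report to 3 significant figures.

P ≈ 0.0959

P = ∫ |χ|² 4πs² ds over s ≤ 1.2b.
A² is fixed by ∫₀^∞ 4πs²|χ|² ds = 1, i.e. A² = (3·π·b^5)^(−1).
In terms of u = s/b (A², 4π and the length scale all cancel between numerator and denominator), P = [∫_{0}^{1.2} u^4·e^(-2·u) du] / [∫_{0}^{∞} u^4·e^(-2·u) du].
Using ∫ u^4·e^(-2·u) du = -(u^4/2 + u^3 + 3·u^2/2 + 3·u/2 + 3/4)·e^(-2·u), the numerator is ≈ 0.071901 and the denominator is 3/4.
The region integral divided by the full integral gives P = 0.09587.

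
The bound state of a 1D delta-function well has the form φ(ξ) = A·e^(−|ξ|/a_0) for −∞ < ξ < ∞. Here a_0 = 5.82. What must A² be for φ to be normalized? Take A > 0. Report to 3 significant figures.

A^2 ≈ 0.172

The normalization condition is ∫|φ|² dξ = 1 from −∞ to ∞.
∫|φ|² dξ = A²·(a_0).
Substituting a_0 = 5.82 gives A² = 0.1718, so A = 0.4145.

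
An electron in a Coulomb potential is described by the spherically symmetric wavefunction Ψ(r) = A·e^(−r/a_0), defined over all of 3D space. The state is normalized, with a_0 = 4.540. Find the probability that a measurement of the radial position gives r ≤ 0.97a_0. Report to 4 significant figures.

P ≈ 0.3071

Integrate the radial probability density 4πr²|Ψ|² over r ≤ 0.97a_0.
Normalization gives A² = 1/(π·a_0^3).
Substituting u = r/a_0, A², 4π and the length scale all cancel in the ratio: P = ∫_{0}^{0.97} u^2·e^(-2·u) du / ∫_{0}^{∞} u^2·e^(-2·u) du.
An antiderivative of u^2·e^(-2·u) is -(2·u^2 + 2·u + 1)·e^(-2·u)/4; evaluating from 0 to 0.97 gives ≈ 0.0767721, while the full integral is 1/4.
This evaluates to P = 0.30709.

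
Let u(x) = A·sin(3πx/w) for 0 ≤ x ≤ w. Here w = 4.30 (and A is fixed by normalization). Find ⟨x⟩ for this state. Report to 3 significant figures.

⟨x⟩ ≈ 2.15

By definition ⟨x⟩ = ∫ x |u(x)|² dx.
With ∫₀^w sin²(nπx/w) dx = w/2, the ratio of the moment integral to the normalization integral gives ⟨x⟩ = w/2.
Putting w = 4.30 gives 2.150.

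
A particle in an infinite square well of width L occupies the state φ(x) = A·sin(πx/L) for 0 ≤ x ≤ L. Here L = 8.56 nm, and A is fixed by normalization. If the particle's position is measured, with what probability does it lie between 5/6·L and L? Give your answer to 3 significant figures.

P ≈ 0.0288

|φ|² is the probability density, so P = ∫_{5/6·L}^{L} |φ|² dx.
Since A² = 1/(L/2), this is the region integral divided by the full normalization integral.
In terms of u = x/L (A² and the length scale cancel between numerator and denominator), P = [∫_{5/6}^{1} sin(π·u)^2 du] / [∫_{0}^{1} sin(π·u)^2 du].
An antiderivative of sin(π·u)^2 is u/2 - sin(2·π·u)/(4·π); evaluating from 5/6 to 1 gives -√(3)/(8·π) + 1/12, while the full integral is 1/2.
Evaluating gives P = (-√(3)/4 + π/6)/π.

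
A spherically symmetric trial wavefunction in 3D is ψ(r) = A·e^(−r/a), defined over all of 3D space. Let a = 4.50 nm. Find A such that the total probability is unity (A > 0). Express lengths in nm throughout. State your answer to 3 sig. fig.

Require ∫ |ψ|² 4πr² dr = 1 over the whole domain.
(Spherical symmetry: dV = 4πr² dr.)
∫|ψ|² 4πr² dr = A²·(π·a^3).
Substituting a = 4.50 gives A² = 0.003493, so A = 0.05910.

A ≈ 0.0591 nm^(-3/2)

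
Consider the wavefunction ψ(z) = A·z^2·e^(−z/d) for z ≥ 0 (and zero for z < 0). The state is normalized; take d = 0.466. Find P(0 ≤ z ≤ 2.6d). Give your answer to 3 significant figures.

P ≈ 0.594

|ψ|² is the probability density, so P = ∫_{0}^{2.6d} |ψ|² dz.
With A² fixed by ∫|ψ|² = 1, i.e. A² = (3·d^5/4)^(−1), substitute and integrate.
In terms of u = z/d (A² and the length scale cancel between numerator and denominator), P = [∫_{0}^{2.6} u^4·e^(-2·u) du] / [∫_{0}^{∞} u^4·e^(-2·u) du].
Using ∫ u^4·e^(-2·u) du = -(u^4/2 + u^3 + 3·u^2/2 + 3·u/2 + 3/4)·e^(-2·u), the numerator is ≈ 0.44540 and the denominator is 3/4.
Taking the ratio, P = 0.5939.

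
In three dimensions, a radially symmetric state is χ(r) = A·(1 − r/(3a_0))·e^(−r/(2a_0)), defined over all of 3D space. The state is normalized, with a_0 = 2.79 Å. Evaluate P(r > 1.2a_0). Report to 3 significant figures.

P ≈ 0.810

Integrate the radial probability density 4πr²|χ|² over r > 1.2a_0.
The full normalization integral is A²·[8·π·a_0^3/3] = 1, fixing A².
Let u = r/a_0; then A², 4π and the length scale all cancel, so P = ∫_{1.2}^{∞} u^2·(1 - u/3)^2·e^(-u) du ÷ ∫_{0}^{∞} u^2·(1 - u/3)^2·e^(-u) du.
With ∫ u^2·(1 - u/3)^2·e^(-u) du = (-u^4 + 2·u^3 - 3·u^2 - 6·u - 6)·e^(-u)/9 + C, the region integral is 3362·e^(-6/5)/1875 and the full one is 2/3.
The region integral divided by the full integral gives P = 0.8101.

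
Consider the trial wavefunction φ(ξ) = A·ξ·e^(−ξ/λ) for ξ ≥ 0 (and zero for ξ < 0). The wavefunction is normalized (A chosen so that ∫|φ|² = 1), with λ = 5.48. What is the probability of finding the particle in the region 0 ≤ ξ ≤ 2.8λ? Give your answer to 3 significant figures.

|φ|² is the probability density, so P = ∫_{0}^{2.8λ} |φ|² dξ.
The normalization integral ∫|φ|²dξ over the whole domain equals λ^3/4·A², and A² cancels in the ratio.
Substituting u = ξ/λ, A² and the length scale cancel in the ratio: P = ∫_{0}^{2.8} u^2·e^(-2·u) du / ∫_{0}^{∞} u^2·e^(-2·u) du.
An antiderivative of u^2·e^(-2·u) is -(2·u^2 + 2·u + 1)·e^(-2·u)/4; evaluating from 0 to 2.8 gives 1/4 - 557·e^(-28/5)/100, while the full integral is 1/4.
Evaluating gives P = 0.9176.

P ≈ 0.918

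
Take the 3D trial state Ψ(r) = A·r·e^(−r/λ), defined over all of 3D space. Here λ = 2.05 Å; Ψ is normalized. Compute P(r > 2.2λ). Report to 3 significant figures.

P = ∫ |Ψ|² 4πr² dr over r > 2.2λ.
Normalization gives A² = 1/(3·π·λ^5).
In terms of u = r/λ (A², 4π and the length scale all cancel between numerator and denominator), P = [∫_{2.2}^{∞} u^4·e^(-2·u) du] / [∫_{0}^{∞} u^4·e^(-2·u) du].
An antiderivative of u^4·e^(-2·u) is -(u^4/2 + u^3 + 3·u^2/2 + 3·u/2 + 3/4)·e^(-2·u); evaluating from 2.2 to ∞ gives ≈ 0.41339, while the full integral is 3/4.
Taking the ratio yields P = 0.5512.

P ≈ 0.551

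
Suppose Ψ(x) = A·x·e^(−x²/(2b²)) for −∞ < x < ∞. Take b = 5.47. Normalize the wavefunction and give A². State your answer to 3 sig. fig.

Require ∫ |Ψ|² dx = 1 over the whole domain.
Differentiating ∫e^(−αx²) dx = √(π/α) under α to get the higher moments, the integral (without the A² prefactor) comes out to √(π)·b^3/2.
Hence A² = 1/[√(π)·b^3/2].
Substituting b = 5.47 gives A² = 0.006894, so A = 0.08303.

A^2 ≈ 0.00689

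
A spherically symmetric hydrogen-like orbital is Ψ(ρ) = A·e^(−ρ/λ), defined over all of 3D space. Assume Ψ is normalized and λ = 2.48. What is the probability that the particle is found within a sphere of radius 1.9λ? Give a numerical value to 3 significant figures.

With dV = 4πρ²dρ, the probability is ∫|Ψ|² dV over ρ ≤ 1.9λ.
The full normalization integral is A²·[π·λ^3] = 1, fixing A².
Substituting u = ρ/λ, A², 4π and the length scale all cancel in the ratio: P = ∫_{0}^{1.9} u^2·e^(-2·u) du / ∫_{0}^{∞} u^2·e^(-2·u) du.
With ∫ u^2·e^(-2·u) du = -(2·u^2 + 2·u + 1)·e^(-2·u)/4 + C, the region integral is 1/4 - 601·e^(-19/5)/200 and the full one is 1/4.
The region integral divided by the full integral gives P = 0.7311.

P ≈ 0.731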